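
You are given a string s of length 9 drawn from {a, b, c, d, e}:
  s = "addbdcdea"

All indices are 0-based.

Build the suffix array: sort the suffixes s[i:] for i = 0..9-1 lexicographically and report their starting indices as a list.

rank→(start, suffix):
  0 → (8, 'a')
  1 → (0, 'addbdcdea')
  2 → (3, 'bdcdea')
  3 → (5, 'cdea')
  4 → (2, 'dbdcdea')
  5 → (4, 'dcdea')
  6 → (1, 'ddbdcdea')
  7 → (6, 'dea')
  8 → (7, 'ea')

[8, 0, 3, 5, 2, 4, 1, 6, 7]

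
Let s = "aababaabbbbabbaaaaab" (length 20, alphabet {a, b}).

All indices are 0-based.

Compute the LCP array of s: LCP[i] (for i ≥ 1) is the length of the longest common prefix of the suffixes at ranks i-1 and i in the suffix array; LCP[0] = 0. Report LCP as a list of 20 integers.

[0, 4, 3, 2, 3, 3, 1, 2, 3, 2, 3, 0, 1, 3, 2, 3, 1, 3, 2, 3]

sorted suffixes:
  #0 SA[0]=14  'aaaaab'
  #1 SA[1]=15  'aaaab'
  #2 SA[2]=16  'aaab'
  #3 SA[3]=17  'aab'
  #4 SA[4]=0  'aababaabbbbabbaaaaab'
  #5 SA[5]=5  'aabbbbabbaaaaab'
  #6 SA[6]=18  'ab'
  #7 SA[7]=3  'abaabbbbabbaaaaab'
  #8 SA[8]=1  'ababaabbbbabbaaaaab'
  #9 SA[9]=11  'abbaaaaab'
  #10 SA[10]=6  'abbbbabbaaaaab'
  #11 SA[11]=19  'b'
  #12 SA[12]=13  'baaaaab'
  #13 SA[13]=4  'baabbbbabbaaaaab'
  #14 SA[14]=2  'babaabbbbabbaaaaab'
  #15 SA[15]=10  'babbaaaaab'
  #16 SA[16]=12  'bbaaaaab'
  #17 SA[17]=9  'bbabbaaaaab'
  #18 SA[18]=8  'bbbabbaaaaab'
  #19 SA[19]=7  'bbbbabbaaaaab'

SA = [14, 15, 16, 17, 0, 5, 18, 3, 1, 11, 6, 19, 13, 4, 2, 10, 12, 9, 8, 7]
i: (SA[i-1],SA[i]) lcp shared
  1: (14,15) 4 'aaaa'
  2: (15,16) 3 'aaa'
  3: (16,17) 2 'aa'
  4: (17,0) 3 'aab'
  5: (0,5) 3 'aab'
  6: (5,18) 1 'a'
  7: (18,3) 2 'ab'
  8: (3,1) 3 'aba'
  9: (1,11) 2 'ab'
  10: (11,6) 3 'abb'
  11: (6,19) 0 ''
  12: (19,13) 1 'b'
  13: (13,4) 3 'baa'
  14: (4,2) 2 'ba'
  15: (2,10) 3 'bab'
  16: (10,12) 1 'b'
  17: (12,9) 3 'bba'
  18: (9,8) 2 'bb'
  19: (8,7) 3 'bbb'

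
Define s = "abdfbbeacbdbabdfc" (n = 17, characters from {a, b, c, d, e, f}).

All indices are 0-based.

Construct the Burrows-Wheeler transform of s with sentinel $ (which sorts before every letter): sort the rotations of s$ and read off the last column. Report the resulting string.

c$bedfcaabfabbbbdd

rank  rotation            last
    0  $abdfbbeacbdbabdfc  c
    1  abdfbbeacbdbabdfc$  $
    2  abdfc$abdfbbeacbdb  b
    3  acbdbabdfc$abdfbbe  e
    4  babdfc$abdfbbeacbd  d
    5  bbeacbdbabdfc$abdf  f
    6  bdbabdfc$abdfbbeac  c
    7  bdfbbeacbdbabdfc$a  a
    8  bdfc$abdfbbeacbdba  a
    9  beacbdbabdfc$abdfb  b
   10  c$abdfbbeacbdbabdf  f
   11  cbdbabdfc$abdfbbea  a
   12  dbabdfc$abdfbbeacb  b
   13  dfbbeacbdbabdfc$ab  b
   14  dfc$abdfbbeacbdbab  b
   15  eacbdbabdfc$abdfbb  b
   16  fbbeacbdbabdfc$abd  d
   17  fc$abdfbbeacbdbabd  d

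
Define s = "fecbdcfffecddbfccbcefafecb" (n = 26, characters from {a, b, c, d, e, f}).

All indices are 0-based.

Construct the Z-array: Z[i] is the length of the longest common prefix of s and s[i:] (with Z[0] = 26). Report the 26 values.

Z[0]=26
i=1: i≥r, start 0; Z[1]=0
i=2: i≥r, start 0; Z[2]=0
i=3: i≥r, start 0; Z[3]=0
i=4: i≥r, start 0; Z[4]=0
i=5: i≥r, start 0; Z[5]=0
i=6: i≥r, start 0; Z[6]=1 grow→box=[6,7)
i=7: i≥r, start 0; Z[7]=1 grow→box=[7,8)
i=8: i≥r, start 0; Z[8]=3 grow→box=[8,11)
i=9: min(r-i=2, Z[1]=0)=0; Z[9]=0
i=10: min(r-i=1, Z[2]=0)=0; Z[10]=0
i=11: i≥r, start 0; Z[11]=0
i=12: i≥r, start 0; Z[12]=0
i=13: i≥r, start 0; Z[13]=0
i=14: i≥r, start 0; Z[14]=1 grow→box=[14,15)
i=15: i≥r, start 0; Z[15]=0
i=16: i≥r, start 0; Z[16]=0
i=17: i≥r, start 0; Z[17]=0
i=18: i≥r, start 0; Z[18]=0
i=19: i≥r, start 0; Z[19]=0
i=20: i≥r, start 0; Z[20]=1 grow→box=[20,21)
i=21: i≥r, start 0; Z[21]=0
i=22: i≥r, start 0; Z[22]=4 grow→box=[22,26)
i=23: min(r-i=3, Z[1]=0)=0; Z[23]=0
i=24: min(r-i=2, Z[2]=0)=0; Z[24]=0
i=25: min(r-i=1, Z[3]=0)=0; Z[25]=0

[26, 0, 0, 0, 0, 0, 1, 1, 3, 0, 0, 0, 0, 0, 1, 0, 0, 0, 0, 0, 1, 0, 4, 0, 0, 0]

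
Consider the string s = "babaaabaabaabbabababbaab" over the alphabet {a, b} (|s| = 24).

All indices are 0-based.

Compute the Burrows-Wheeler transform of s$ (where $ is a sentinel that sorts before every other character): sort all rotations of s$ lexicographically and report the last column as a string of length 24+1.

rank  rotation                   last
    0  $babaaabaabaabbabababbaab  b
    1  aaabaabaabbabababbaab$bab  b
    2  aab$babaaabaabaabbabababb  b
    3  aabaabaabbabababbaab$baba  a
    4  aabaabbabababbaab$babaaab  b
    5  aabbabababbaab$babaaabaab  b
    6  ab$babaaabaabaabbabababba  a
    7  abaaabaabaabbabababbaab$b  b
    8  abaabaabbabababbaab$babaa  a
    9  abaabbabababbaab$babaaaba  a
   10  abababbaab$babaaabaabaabb  b
   11  ababbaab$babaaabaabaabbab  b
   12  abbaab$babaaabaabaabbabab  b
   13  abbabababbaab$babaaabaaba  a
   14  b$babaaabaabaabbabababbaa  a
   15  baaabaabaabbabababbaab$ba  a
   16  baab$babaaabaabaabbababab  b
   17  baabaabbabababbaab$babaaa  a
   18  baabbabababbaab$babaaabaa  a
   19  babaaabaabaabbabababbaab$  $
   20  babababbaab$babaaabaabaab  b
   21  bababbaab$babaaabaabaabba  a
   22  babbaab$babaaabaabaabbaba  a
   23  bbaab$babaaabaabaabbababa  a
   24  bbabababbaab$babaaabaabaa  a

bbbabbabaabbbaaabaa$baaaa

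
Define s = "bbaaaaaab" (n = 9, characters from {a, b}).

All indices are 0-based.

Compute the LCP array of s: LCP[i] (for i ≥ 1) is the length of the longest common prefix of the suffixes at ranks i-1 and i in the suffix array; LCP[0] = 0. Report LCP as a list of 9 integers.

rank | idx | suffix
   0 |   2 | aaaaaab
   1 |   3 | aaaaab
   2 |   4 | aaaab
   3 |   5 | aaab
   4 |   6 | aab
   5 |   7 | ab
   6 |   8 | b
   7 |   1 | baaaaaab
   8 |   0 | bbaaaaaab

SA = [2, 3, 4, 5, 6, 7, 8, 1, 0]
i: (SA[i-1],SA[i]) lcp shared
  1: (2,3) 5 'aaaaa'
  2: (3,4) 4 'aaaa'
  3: (4,5) 3 'aaa'
  4: (5,6) 2 'aa'
  5: (6,7) 1 'a'
  6: (7,8) 0 ''
  7: (8,1) 1 'b'
  8: (1,0) 1 'b'

[0, 5, 4, 3, 2, 1, 0, 1, 1]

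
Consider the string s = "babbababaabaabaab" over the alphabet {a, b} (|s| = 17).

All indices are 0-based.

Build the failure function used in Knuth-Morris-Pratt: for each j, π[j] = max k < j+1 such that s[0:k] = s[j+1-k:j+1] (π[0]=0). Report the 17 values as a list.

[0, 0, 1, 1, 2, 3, 2, 3, 2, 0, 1, 2, 0, 1, 2, 0, 1]

π[0] = 0
j=1 s[j]='a': π[1]=0 (border '')
j=2 s[j]='b': π[2]=1 (border 'b')
j=3 s[j]='b': k: 1→0; π[3]=1 (border 'b')
j=4 s[j]='a': π[4]=2 (border 'ba')
j=5 s[j]='b': π[5]=3 (border 'bab')
j=6 s[j]='a': k: 3→1; π[6]=2 (border 'ba')
j=7 s[j]='b': π[7]=3 (border 'bab')
j=8 s[j]='a': k: 3→1; π[8]=2 (border 'ba')
j=9 s[j]='a': k: 2→0; π[9]=0 (border '')
j=10 s[j]='b': π[10]=1 (border 'b')
j=11 s[j]='a': π[11]=2 (border 'ba')
j=12 s[j]='a': k: 2→0; π[12]=0 (border '')
j=13 s[j]='b': π[13]=1 (border 'b')
j=14 s[j]='a': π[14]=2 (border 'ba')
j=15 s[j]='a': k: 2→0; π[15]=0 (border '')
j=16 s[j]='b': π[16]=1 (border 'b')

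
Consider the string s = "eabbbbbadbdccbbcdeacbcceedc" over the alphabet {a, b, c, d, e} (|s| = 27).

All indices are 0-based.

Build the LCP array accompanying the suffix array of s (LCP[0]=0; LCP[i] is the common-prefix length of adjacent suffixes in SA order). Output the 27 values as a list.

[0, 1, 1, 0, 1, 2, 3, 4, 2, 1, 2, 1, 0, 1, 2, 1, 2, 1, 1, 0, 1, 2, 1, 0, 2, 1, 1]

rank→(start, suffix):
  0 → (1, 'abbbbbadbdccbbcdeacbcceedc')
  1 → (18, 'acbcceedc')
  2 → (7, 'adbdccbbcdeacbcceedc')
  3 → (6, 'badbdccbbcdeacbcceedc')
  4 → (5, 'bbadbdccbbcdeacbcceedc')
  5 → (4, 'bbbadbdccbbcdeacbcceedc')
  6 → (3, 'bbbbadbdccbbcdeacbcceedc')
  7 → (2, 'bbbbbadbdccbbcdeacbcceedc')
  8 → (13, 'bbcdeacbcceedc')
  9 → (20, 'bcceedc')
  10 → (14, 'bcdeacbcceedc')
  11 → (9, 'bdccbbcdeacbcceedc')
  12 → (26, 'c')
  13 → (12, 'cbbcdeacbcceedc')
  14 → (19, 'cbcceedc')
  15 → (11, 'ccbbcdeacbcceedc')
  16 → (21, 'cceedc')
  17 → (15, 'cdeacbcceedc')
  18 → (22, 'ceedc')
  19 → (8, 'dbdccbbcdeacbcceedc')
  20 → (25, 'dc')
  21 → (10, 'dccbbcdeacbcceedc')
  22 → (16, 'deacbcceedc')
  23 → (0, 'eabbbbbadbdccbbcdeacbcceedc')
  24 → (17, 'eacbcceedc')
  25 → (24, 'edc')
  26 → (23, 'eedc')

SA = [1, 18, 7, 6, 5, 4, 3, 2, 13, 20, 14, 9, 26, 12, 19, 11, 21, 15, 22, 8, 25, 10, 16, 0, 17, 24, 23]
i: (SA[i-1],SA[i]) lcp shared
  1: (1,18) 1 'a'
  2: (18,7) 1 'a'
  3: (7,6) 0 ''
  4: (6,5) 1 'b'
  5: (5,4) 2 'bb'
  6: (4,3) 3 'bbb'
  7: (3,2) 4 'bbbb'
  8: (2,13) 2 'bb'
  9: (13,20) 1 'b'
  10: (20,14) 2 'bc'
  11: (14,9) 1 'b'
  12: (9,26) 0 ''
  13: (26,12) 1 'c'
  14: (12,19) 2 'cb'
  15: (19,11) 1 'c'
  16: (11,21) 2 'cc'
  17: (21,15) 1 'c'
  18: (15,22) 1 'c'
  19: (22,8) 0 ''
  20: (8,25) 1 'd'
  21: (25,10) 2 'dc'
  22: (10,16) 1 'd'
  23: (16,0) 0 ''
  24: (0,17) 2 'ea'
  25: (17,24) 1 'e'
  26: (24,23) 1 'e'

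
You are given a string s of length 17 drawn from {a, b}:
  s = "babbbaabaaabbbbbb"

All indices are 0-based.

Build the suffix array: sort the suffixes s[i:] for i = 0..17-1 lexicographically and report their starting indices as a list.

rank | idx | suffix
   0 |   8 | aaabbbbbb
   1 |   5 | aabaaabbbbbb
   2 |   9 | aabbbbbb
   3 |   6 | abaaabbbbbb
   4 |   1 | abbbaabaaabbbbbb
   5 |  10 | abbbbbb
   6 |  16 | b
   7 |   7 | baaabbbbbb
   8 |   4 | baabaaabbbbbb
   9 |   0 | babbbaabaaabbbbbb
  10 |  15 | bb
  11 |   3 | bbaabaaabbbbbb
  12 |  14 | bbb
  13 |   2 | bbbaabaaabbbbbb
  14 |  13 | bbbb
  15 |  12 | bbbbb
  16 |  11 | bbbbbb

[8, 5, 9, 6, 1, 10, 16, 7, 4, 0, 15, 3, 14, 2, 13, 12, 11]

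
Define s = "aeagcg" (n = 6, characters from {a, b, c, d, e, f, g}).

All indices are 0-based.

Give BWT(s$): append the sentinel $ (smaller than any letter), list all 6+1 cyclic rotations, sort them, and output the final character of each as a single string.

g$egaca

rank  rotation last
    0  $aeagcg  g
    1  aeagcg$  $
    2  agcg$ae  e
    3  cg$aeag  g
    4  eagcg$a  a
    5  g$aeagc  c
    6  gcg$aea  a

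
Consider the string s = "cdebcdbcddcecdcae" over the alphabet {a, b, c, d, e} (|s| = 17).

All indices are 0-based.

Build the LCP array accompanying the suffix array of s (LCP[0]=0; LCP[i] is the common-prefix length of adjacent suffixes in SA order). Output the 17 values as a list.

sorted suffixes:
  #0 SA[0]=15  'ae'
  #1 SA[1]=3  'bcdbcddcecdcae'
  #2 SA[2]=6  'bcddcecdcae'
  #3 SA[3]=14  'cae'
  #4 SA[4]=4  'cdbcddcecdcae'
  #5 SA[5]=12  'cdcae'
  #6 SA[6]=7  'cddcecdcae'
  #7 SA[7]=0  'cdebcdbcddcecdcae'
  #8 SA[8]=10  'cecdcae'
  #9 SA[9]=5  'dbcddcecdcae'
  #10 SA[10]=13  'dcae'
  #11 SA[11]=9  'dcecdcae'
  #12 SA[12]=8  'ddcecdcae'
  #13 SA[13]=1  'debcdbcddcecdcae'
  #14 SA[14]=16  'e'
  #15 SA[15]=2  'ebcdbcddcecdcae'
  #16 SA[16]=11  'ecdcae'

SA = [15, 3, 6, 14, 4, 12, 7, 0, 10, 5, 13, 9, 8, 1, 16, 2, 11]
i: (SA[i-1],SA[i]) lcp shared
  1: (15,3) 0 ''
  2: (3,6) 3 'bcd'
  3: (6,14) 0 ''
  4: (14,4) 1 'c'
  5: (4,12) 2 'cd'
  6: (12,7) 2 'cd'
  7: (7,0) 2 'cd'
  8: (0,10) 1 'c'
  9: (10,5) 0 ''
  10: (5,13) 1 'd'
  11: (13,9) 2 'dc'
  12: (9,8) 1 'd'
  13: (8,1) 1 'd'
  14: (1,16) 0 ''
  15: (16,2) 1 'e'
  16: (2,11) 1 'e'

[0, 0, 3, 0, 1, 2, 2, 2, 1, 0, 1, 2, 1, 1, 0, 1, 1]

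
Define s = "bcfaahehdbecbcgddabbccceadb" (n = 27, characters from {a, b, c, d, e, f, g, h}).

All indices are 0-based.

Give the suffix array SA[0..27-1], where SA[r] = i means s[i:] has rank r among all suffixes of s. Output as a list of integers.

rank | idx | suffix
   0 |   3 | aahehdbecbcgddabbccceadb
   1 |  17 | abbccceadb
   2 |  24 | adb
   3 |   4 | ahehdbecbcgddabbccceadb
   4 |  26 | b
   5 |  18 | bbccceadb
   6 |  19 | bccceadb
   7 |   0 | bcfaahehdbecbcgddabbccceadb
   8 |  12 | bcgddabbccceadb
   9 |   9 | becbcgddabbccceadb
  10 |  11 | cbcgddabbccceadb
  11 |  20 | ccceadb
  12 |  21 | cceadb
  13 |  22 | ceadb
  14 |   1 | cfaahehdbecbcgddabbccceadb
  15 |  13 | cgddabbccceadb
  16 |  16 | dabbccceadb
  17 |  25 | db
  18 |   8 | dbecbcgddabbccceadb
  19 |  15 | ddabbccceadb
  20 |  23 | eadb
  21 |  10 | ecbcgddabbccceadb
  22 |   6 | ehdbecbcgddabbccceadb
  23 |   2 | faahehdbecbcgddabbccceadb
  24 |  14 | gddabbccceadb
  25 |   7 | hdbecbcgddabbccceadb
  26 |   5 | hehdbecbcgddabbccceadb

[3, 17, 24, 4, 26, 18, 19, 0, 12, 9, 11, 20, 21, 22, 1, 13, 16, 25, 8, 15, 23, 10, 6, 2, 14, 7, 5]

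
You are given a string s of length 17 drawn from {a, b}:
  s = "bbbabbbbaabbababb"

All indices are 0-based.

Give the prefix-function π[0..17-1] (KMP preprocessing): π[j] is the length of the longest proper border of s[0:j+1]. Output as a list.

[0, 1, 2, 0, 1, 2, 3, 3, 4, 0, 1, 2, 0, 1, 0, 1, 2]

π[0] = 0
j=1 s[j]='b': π[1]=1 (border 'b')
j=2 s[j]='b': π[2]=2 (border 'bb')
j=3 s[j]='a': k: 2→1→0; π[3]=0 (border '')
j=4 s[j]='b': π[4]=1 (border 'b')
j=5 s[j]='b': π[5]=2 (border 'bb')
j=6 s[j]='b': π[6]=3 (border 'bbb')
j=7 s[j]='b': k: 3→2; π[7]=3 (border 'bbb')
j=8 s[j]='a': π[8]=4 (border 'bbba')
j=9 s[j]='a': k: 4→0; π[9]=0 (border '')
j=10 s[j]='b': π[10]=1 (border 'b')
j=11 s[j]='b': π[11]=2 (border 'bb')
j=12 s[j]='a': k: 2→1→0; π[12]=0 (border '')
j=13 s[j]='b': π[13]=1 (border 'b')
j=14 s[j]='a': k: 1→0; π[14]=0 (border '')
j=15 s[j]='b': π[15]=1 (border 'b')
j=16 s[j]='b': π[16]=2 (border 'bb')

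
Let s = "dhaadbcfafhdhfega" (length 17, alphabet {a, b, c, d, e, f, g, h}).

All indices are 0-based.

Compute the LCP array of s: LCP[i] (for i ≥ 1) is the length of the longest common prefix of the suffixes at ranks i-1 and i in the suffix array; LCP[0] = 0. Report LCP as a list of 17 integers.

[0, 1, 1, 1, 0, 0, 0, 1, 2, 0, 0, 1, 1, 0, 0, 1, 1]

rank | idx | suffix
   0 |  16 | a
   1 |   2 | aadbcfafhdhfega
   2 |   3 | adbcfafhdhfega
   3 |   8 | afhdhfega
   4 |   5 | bcfafhdhfega
   5 |   6 | cfafhdhfega
   6 |   4 | dbcfafhdhfega
   7 |   0 | dhaadbcfafhdhfega
   8 |  11 | dhfega
   9 |  14 | ega
  10 |   7 | fafhdhfega
  11 |  13 | fega
  12 |   9 | fhdhfega
  13 |  15 | ga
  14 |   1 | haadbcfafhdhfega
  15 |  10 | hdhfega
  16 |  12 | hfega

SA = [16, 2, 3, 8, 5, 6, 4, 0, 11, 14, 7, 13, 9, 15, 1, 10, 12]
[i] adj suffixes → lcp
  [1] 16/2 → 1 ('a')
  [2] 2/3 → 1 ('a')
  [3] 3/8 → 1 ('a')
  [4] 8/5 → 0 ('')
  [5] 5/6 → 0 ('')
  [6] 6/4 → 0 ('')
  [7] 4/0 → 1 ('d')
  [8] 0/11 → 2 ('dh')
  [9] 11/14 → 0 ('')
  [10] 14/7 → 0 ('')
  [11] 7/13 → 1 ('f')
  [12] 13/9 → 1 ('f')
  [13] 9/15 → 0 ('')
  [14] 15/1 → 0 ('')
  [15] 1/10 → 1 ('h')
  [16] 10/12 → 1 ('h')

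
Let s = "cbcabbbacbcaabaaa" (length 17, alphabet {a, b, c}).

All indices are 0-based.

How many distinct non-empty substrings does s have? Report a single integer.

128

sorted suffixes:
  #0 SA[0]=16  'a'
  #1 SA[1]=15  'aa'
  #2 SA[2]=14  'aaa'
  #3 SA[3]=11  'aabaaa'
  #4 SA[4]=12  'abaaa'
  #5 SA[5]=3  'abbbacbcaabaaa'
  #6 SA[6]=7  'acbcaabaaa'
  #7 SA[7]=13  'baaa'
  #8 SA[8]=6  'bacbcaabaaa'
  #9 SA[9]=5  'bbacbcaabaaa'
  #10 SA[10]=4  'bbbacbcaabaaa'
  #11 SA[11]=9  'bcaabaaa'
  #12 SA[12]=1  'bcabbbacbcaabaaa'
  #13 SA[13]=10  'caabaaa'
  #14 SA[14]=2  'cabbbacbcaabaaa'
  #15 SA[15]=8  'cbcaabaaa'
  #16 SA[16]=0  'cbcabbbacbcaabaaa'

SA = [16, 15, 14, 11, 12, 3, 7, 13, 6, 5, 4, 9, 1, 10, 2, 8, 0]
i: (SA[i-1],SA[i]) lcp shared
  1: (16,15) 1 'a'
  2: (15,14) 2 'aa'
  3: (14,11) 2 'aa'
  4: (11,12) 1 'a'
  5: (12,3) 2 'ab'
  6: (3,7) 1 'a'
  7: (7,13) 0 ''
  8: (13,6) 2 'ba'
  9: (6,5) 1 'b'
  10: (5,4) 2 'bb'
  11: (4,9) 1 'b'
  12: (9,1) 3 'bca'
  13: (1,10) 0 ''
  14: (10,2) 2 'ca'
  15: (2,8) 1 'c'
  16: (8,0) 4 'cbca'

n(n+1)/2 = 17·18/2 = 153
Σ LCP = 0 + 1 + 2 + 2 + 1 + 2 + 1 + 0 + 2 + 1 + 2 + 1 + 3 + 0 + 2 + 1 + 4 = 25
distinct = 153 − 25 = 128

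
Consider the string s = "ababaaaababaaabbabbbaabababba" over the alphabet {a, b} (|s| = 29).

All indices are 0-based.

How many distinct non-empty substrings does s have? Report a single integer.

rank→(start, suffix):
  0 → (28, 'a')
  1 → (4, 'aaaababaaabbabbbaabababba')
  2 → (5, 'aaababaaabbabbbaabababba')
  3 → (11, 'aaabbabbbaabababba')
  4 → (6, 'aababaaabbabbbaabababba')
  5 → (20, 'aabababba')
  6 → (12, 'aabbabbbaabababba')
  7 → (2, 'abaaaababaaabbabbbaabababba')
  8 → (9, 'abaaabbabbbaabababba')
  9 → (0, 'ababaaaababaaabbabbbaabababba')
  10 → (7, 'ababaaabbabbbaabababba')
  11 → (21, 'abababba')
  12 → (23, 'ababba')
  13 → (25, 'abba')
  14 → (13, 'abbabbbaabababba')
  15 → (16, 'abbbaabababba')
  16 → (27, 'ba')
  17 → (3, 'baaaababaaabbabbbaabababba')
  18 → (10, 'baaabbabbbaabababba')
  19 → (19, 'baabababba')
  20 → (1, 'babaaaababaaabbabbbaabababba')
  21 → (8, 'babaaabbabbbaabababba')
  22 → (22, 'bababba')
  23 → (24, 'babba')
  24 → (15, 'babbbaabababba')
  25 → (26, 'bba')
  26 → (18, 'bbaabababba')
  27 → (14, 'bbabbbaabababba')
  28 → (17, 'bbbaabababba')

SA = [28, 4, 5, 11, 6, 20, 12, 2, 9, 0, 7, 21, 23, 25, 13, 16, 27, 3, 10, 19, 1, 8, 22, 24, 15, 26, 18, 14, 17]
[i] adj suffixes → lcp
  [1] 28/4 → 1 ('a')
  [2] 4/5 → 3 ('aaa')
  [3] 5/11 → 4 ('aaab')
  [4] 11/6 → 2 ('aa')
  [5] 6/20 → 6 ('aababa')
  [6] 20/12 → 3 ('aab')
  [7] 12/2 → 1 ('a')
  [8] 2/9 → 5 ('abaaa')
  [9] 9/0 → 3 ('aba')
  [10] 0/7 → 7 ('ababaaa')
  [11] 7/21 → 5 ('ababa')
  [12] 21/23 → 4 ('abab')
  [13] 23/25 → 2 ('ab')
  [14] 25/13 → 4 ('abba')
  [15] 13/16 → 3 ('abb')
  [16] 16/27 → 0 ('')
  [17] 27/3 → 2 ('ba')
  [18] 3/10 → 4 ('baaa')
  [19] 10/19 → 3 ('baa')
  [20] 19/1 → 2 ('ba')
  [21] 1/8 → 6 ('babaaa')
  [22] 8/22 → 4 ('baba')
  [23] 22/24 → 3 ('bab')
  [24] 24/15 → 4 ('babb')
  [25] 15/26 → 1 ('b')
  [26] 26/18 → 3 ('bba')
  [27] 18/14 → 3 ('bba')
  [28] 14/17 → 2 ('bb')

n(n+1)/2 = 29·30/2 = 435
Σ LCP = 0 + 1 + 3 + 4 + 2 + 6 + 3 + 1 + 5 + 3 + 7 + 5 + 4 + 2 + 4 + 3 + 0 + 2 + 4 + 3 + 2 + 6 + 4 + 3 + 4 + 1 + 3 + 3 + 2 = 90
distinct = 435 − 90 = 345

345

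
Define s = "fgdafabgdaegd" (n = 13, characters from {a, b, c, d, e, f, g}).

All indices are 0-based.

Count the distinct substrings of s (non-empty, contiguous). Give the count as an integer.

rank→(start, suffix):
  0 → (5, 'abgdaegd')
  1 → (9, 'aegd')
  2 → (3, 'afabgdaegd')
  3 → (6, 'bgdaegd')
  4 → (12, 'd')
  5 → (8, 'daegd')
  6 → (2, 'dafabgdaegd')
  7 → (10, 'egd')
  8 → (4, 'fabgdaegd')
  9 → (0, 'fgdafabgdaegd')
  10 → (11, 'gd')
  11 → (7, 'gdaegd')
  12 → (1, 'gdafabgdaegd')

SA = [5, 9, 3, 6, 12, 8, 2, 10, 4, 0, 11, 7, 1]
i: (SA[i-1],SA[i]) lcp shared
  1: (5,9) 1 'a'
  2: (9,3) 1 'a'
  3: (3,6) 0 ''
  4: (6,12) 0 ''
  5: (12,8) 1 'd'
  6: (8,2) 2 'da'
  7: (2,10) 0 ''
  8: (10,4) 0 ''
  9: (4,0) 1 'f'
  10: (0,11) 0 ''
  11: (11,7) 2 'gd'
  12: (7,1) 3 'gda'

n(n+1)/2 = 13·14/2 = 91
Σ LCP = 0 + 1 + 1 + 0 + 0 + 1 + 2 + 0 + 0 + 1 + 0 + 2 + 3 = 11
distinct = 91 − 11 = 80

80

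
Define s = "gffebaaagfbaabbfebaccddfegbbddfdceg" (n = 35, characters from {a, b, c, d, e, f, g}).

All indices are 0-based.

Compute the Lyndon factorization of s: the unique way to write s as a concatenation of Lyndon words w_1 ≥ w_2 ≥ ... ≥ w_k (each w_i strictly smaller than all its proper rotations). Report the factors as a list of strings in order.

["g", "f", "f", "e", "b", "aaagfbaabbfebaccddfegbbddfdceg"]

emit factor 1: 'g' (i=0, period=1)
emit factor 2: 'f' (i=1, period=1)
emit factor 3: 'f' (i=2, period=1)
emit factor 4: 'e' (i=3, period=1)
emit factor 5: 'b' (i=4, period=1)
emit factor 6: 'aaagfbaabbfebaccddfegbbddfdceg' (i=5, period=30)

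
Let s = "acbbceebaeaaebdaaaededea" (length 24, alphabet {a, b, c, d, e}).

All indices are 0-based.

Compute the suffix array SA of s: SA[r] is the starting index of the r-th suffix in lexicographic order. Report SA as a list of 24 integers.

[23, 15, 10, 16, 0, 8, 11, 17, 7, 2, 3, 13, 1, 4, 14, 21, 19, 22, 9, 6, 12, 20, 18, 5]

rank→(start, suffix):
  0 → (23, 'a')
  1 → (15, 'aaaededea')
  2 → (10, 'aaebdaaaededea')
  3 → (16, 'aaededea')
  4 → (0, 'acbbceebaeaaebdaaaededea')
  5 → (8, 'aeaaebdaaaededea')
  6 → (11, 'aebdaaaededea')
  7 → (17, 'aededea')
  8 → (7, 'baeaaebdaaaededea')
  9 → (2, 'bbceebaeaaebdaaaededea')
  10 → (3, 'bceebaeaaebdaaaededea')
  11 → (13, 'bdaaaededea')
  12 → (1, 'cbbceebaeaaebdaaaededea')
  13 → (4, 'ceebaeaaebdaaaededea')
  14 → (14, 'daaaededea')
  15 → (21, 'dea')
  16 → (19, 'dedea')
  17 → (22, 'ea')
  18 → (9, 'eaaebdaaaededea')
  19 → (6, 'ebaeaaebdaaaededea')
  20 → (12, 'ebdaaaededea')
  21 → (20, 'edea')
  22 → (18, 'ededea')
  23 → (5, 'eebaeaaebdaaaededea')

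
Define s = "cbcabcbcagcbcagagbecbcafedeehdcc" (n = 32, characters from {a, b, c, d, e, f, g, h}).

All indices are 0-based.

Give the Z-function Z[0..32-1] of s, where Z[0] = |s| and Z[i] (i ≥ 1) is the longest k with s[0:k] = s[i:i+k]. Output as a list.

Z[0]=32
i=1: i≥r, start 0; Z[1]=0
i=2: i≥r, start 0; Z[2]=1 scan→box=[2,3)
i=3: i≥r, start 0; Z[3]=0
i=4: i≥r, start 0; Z[4]=0
i=5: i≥r, start 0; Z[5]=4 scan→box=[5,9)
i=6: min(r-i=3, Z[1]=0)=0; Z[6]=0
i=7: min(r-i=2, Z[2]=1)=1; Z[7]=1
i=8: min(r-i=1, Z[3]=0)=0; Z[8]=0
i=9: i≥r, start 0; Z[9]=0
i=10: i≥r, start 0; Z[10]=4 scan→box=[10,14)
i=11: min(r-i=3, Z[1]=0)=0; Z[11]=0
i=12: min(r-i=2, Z[2]=1)=1; Z[12]=1
i=13: min(r-i=1, Z[3]=0)=0; Z[13]=0
i=14: i≥r, start 0; Z[14]=0
i=15: i≥r, start 0; Z[15]=0
i=16: i≥r, start 0; Z[16]=0
i=17: i≥r, start 0; Z[17]=0
i=18: i≥r, start 0; Z[18]=0
i=19: i≥r, start 0; Z[19]=4 scan→box=[19,23)
i=20: min(r-i=3, Z[1]=0)=0; Z[20]=0
i=21: min(r-i=2, Z[2]=1)=1; Z[21]=1
i=22: min(r-i=1, Z[3]=0)=0; Z[22]=0
i=23: i≥r, start 0; Z[23]=0
i=24: i≥r, start 0; Z[24]=0
i=25: i≥r, start 0; Z[25]=0
i=26: i≥r, start 0; Z[26]=0
i=27: i≥r, start 0; Z[27]=0
i=28: i≥r, start 0; Z[28]=0
i=29: i≥r, start 0; Z[29]=0
i=30: i≥r, start 0; Z[30]=1 scan→box=[30,31)
i=31: i≥r, start 0; Z[31]=1 scan→box=[31,32)

[32, 0, 1, 0, 0, 4, 0, 1, 0, 0, 4, 0, 1, 0, 0, 0, 0, 0, 0, 4, 0, 1, 0, 0, 0, 0, 0, 0, 0, 0, 1, 1]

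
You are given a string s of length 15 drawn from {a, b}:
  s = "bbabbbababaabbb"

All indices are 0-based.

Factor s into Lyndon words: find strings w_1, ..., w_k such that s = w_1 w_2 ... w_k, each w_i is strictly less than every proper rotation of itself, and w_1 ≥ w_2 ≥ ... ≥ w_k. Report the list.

["b", "b", "abbb", "ab", "ab", "aabbb"]

emit factor 1: 'b' (i=0, period=1)
emit factor 2: 'b' (i=1, period=1)
emit factor 3: 'abbb' (i=2, period=4)
emit factor 4: 'ab' (i=6, period=2)
emit factor 5: 'ab' (i=8, period=2)
emit factor 6: 'aabbb' (i=10, period=5)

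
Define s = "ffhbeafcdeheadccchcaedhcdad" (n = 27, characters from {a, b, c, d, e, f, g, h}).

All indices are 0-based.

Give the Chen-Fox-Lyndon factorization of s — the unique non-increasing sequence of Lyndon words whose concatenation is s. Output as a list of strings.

["ffh", "be", "afcdehe", "adccchcaedhcd", "ad"]

emit factor 1: 'ffh' (i=0, period=3)
emit factor 2: 'be' (i=3, period=2)
emit factor 3: 'afcdehe' (i=5, period=7)
emit factor 4: 'adccchcaedhcd' (i=12, period=13)
emit factor 5: 'ad' (i=25, period=2)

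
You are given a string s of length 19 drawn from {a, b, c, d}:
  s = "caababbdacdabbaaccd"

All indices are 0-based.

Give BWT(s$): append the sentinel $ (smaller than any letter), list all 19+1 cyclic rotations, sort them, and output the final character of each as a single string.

dcbadbadbaaab$acaccb

rank  rotation              last
    0  $caababbdacdabbaaccd  d
    1  aababbdacdabbaaccd$c  c
    2  aaccd$caababbdacdabb  b
    3  ababbdacdabbaaccd$ca  a
    4  abbaaccd$caababbdacd  d
    5  abbdacdabbaaccd$caab  b
    6  accd$caababbdacdabba  a
    7  acdabbaaccd$caababbd  d
    8  baaccd$caababbdacdab  b
    9  babbdacdabbaaccd$caa  a
   10  bbaaccd$caababbdacda  a
   11  bbdacdabbaaccd$caaba  a
   12  bdacdabbaaccd$caabab  b
   13  caababbdacdabbaaccd$  $
   14  ccd$caababbdacdabbaa  a
   15  cd$caababbdacdabbaac  c
   16  cdabbaaccd$caababbda  a
   17  d$caababbdacdabbaacc  c
   18  dabbaaccd$caababbdac  c
   19  dacdabbaaccd$caababb  b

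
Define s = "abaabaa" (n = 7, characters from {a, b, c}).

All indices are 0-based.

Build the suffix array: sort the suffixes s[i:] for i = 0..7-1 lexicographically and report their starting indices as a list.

rank→(start, suffix):
  0 → (6, 'a')
  1 → (5, 'aa')
  2 → (2, 'aabaa')
  3 → (3, 'abaa')
  4 → (0, 'abaabaa')
  5 → (4, 'baa')
  6 → (1, 'baabaa')

[6, 5, 2, 3, 0, 4, 1]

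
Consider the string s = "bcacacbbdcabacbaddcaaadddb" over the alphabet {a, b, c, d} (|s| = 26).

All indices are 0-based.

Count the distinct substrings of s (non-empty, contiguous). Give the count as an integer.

rank→(start, suffix):
  0 → (19, 'aaadddb')
  1 → (20, 'aadddb')
  2 → (10, 'abacbaddcaaadddb')
  3 → (2, 'acacbbdcabacbaddcaaadddb')
  4 → (12, 'acbaddcaaadddb')
  5 → (4, 'acbbdcabacbaddcaaadddb')
  6 → (15, 'addcaaadddb')
  7 → (21, 'adddb')
  8 → (25, 'b')
  9 → (11, 'bacbaddcaaadddb')
  10 → (14, 'baddcaaadddb')
  11 → (6, 'bbdcabacbaddcaaadddb')
  12 → (0, 'bcacacbbdcabacbaddcaaadddb')
  13 → (7, 'bdcabacbaddcaaadddb')
  14 → (18, 'caaadddb')
  15 → (9, 'cabacbaddcaaadddb')
  16 → (1, 'cacacbbdcabacbaddcaaadddb')
  17 → (3, 'cacbbdcabacbaddcaaadddb')
  18 → (13, 'cbaddcaaadddb')
  19 → (5, 'cbbdcabacbaddcaaadddb')
  20 → (24, 'db')
  21 → (17, 'dcaaadddb')
  22 → (8, 'dcabacbaddcaaadddb')
  23 → (23, 'ddb')
  24 → (16, 'ddcaaadddb')
  25 → (22, 'dddb')

SA = [19, 20, 10, 2, 12, 4, 15, 21, 25, 11, 14, 6, 0, 7, 18, 9, 1, 3, 13, 5, 24, 17, 8, 23, 16, 22]
rank  pair      lcp
   1  s[19:],s[20:]  2  'aa'
   2  s[20:],s[10:]  1  'a'
   3  s[10:],s[2:]  1  'a'
   4  s[2:],s[12:]  2  'ac'
   5  s[12:],s[4:]  3  'acb'
   6  s[4:],s[15:]  1  'a'
   7  s[15:],s[21:]  3  'add'
   8  s[21:],s[25:]  0  ''
   9  s[25:],s[11:]  1  'b'
  10  s[11:],s[14:]  2  'ba'
  11  s[14:],s[6:]  1  'b'
  12  s[6:],s[0:]  1  'b'
  13  s[0:],s[7:]  1  'b'
  14  s[7:],s[18:]  0  ''
  15  s[18:],s[9:]  2  'ca'
  16  s[9:],s[1:]  2  'ca'
  17  s[1:],s[3:]  3  'cac'
  18  s[3:],s[13:]  1  'c'
  19  s[13:],s[5:]  2  'cb'
  20  s[5:],s[24:]  0  ''
  21  s[24:],s[17:]  1  'd'
  22  s[17:],s[8:]  3  'dca'
  23  s[8:],s[23:]  1  'd'
  24  s[23:],s[16:]  2  'dd'
  25  s[16:],s[22:]  2  'dd'

n(n+1)/2 = 26·27/2 = 351
Σ LCP = 0 + 2 + 1 + 1 + 2 + 3 + 1 + 3 + 0 + 1 + 2 + 1 + 1 + 1 + 0 + 2 + 2 + 3 + 1 + 2 + 0 + 1 + 3 + 1 + 2 + 2 = 38
distinct = 351 − 38 = 313

313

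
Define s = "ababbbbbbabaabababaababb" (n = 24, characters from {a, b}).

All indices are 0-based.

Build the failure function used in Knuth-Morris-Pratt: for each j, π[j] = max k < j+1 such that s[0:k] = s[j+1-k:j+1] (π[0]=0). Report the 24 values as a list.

π[0] = 0
j=1 s[j]='b': π[1]=0 (border '')
j=2 s[j]='a': π[2]=1 (border 'a')
j=3 s[j]='b': π[3]=2 (border 'ab')
j=4 s[j]='b': k: 2→0; π[4]=0 (border '')
j=5 s[j]='b': π[5]=0 (border '')
j=6 s[j]='b': π[6]=0 (border '')
j=7 s[j]='b': π[7]=0 (border '')
j=8 s[j]='b': π[8]=0 (border '')
j=9 s[j]='a': π[9]=1 (border 'a')
j=10 s[j]='b': π[10]=2 (border 'ab')
j=11 s[j]='a': π[11]=3 (border 'aba')
j=12 s[j]='a': k: 3→1→0; π[12]=1 (border 'a')
j=13 s[j]='b': π[13]=2 (border 'ab')
j=14 s[j]='a': π[14]=3 (border 'aba')
j=15 s[j]='b': π[15]=4 (border 'abab')
j=16 s[j]='a': k: 4→2; π[16]=3 (border 'aba')
j=17 s[j]='b': π[17]=4 (border 'abab')
j=18 s[j]='a': k: 4→2; π[18]=3 (border 'aba')
j=19 s[j]='a': k: 3→1→0; π[19]=1 (border 'a')
j=20 s[j]='b': π[20]=2 (border 'ab')
j=21 s[j]='a': π[21]=3 (border 'aba')
j=22 s[j]='b': π[22]=4 (border 'abab')
j=23 s[j]='b': π[23]=5 (border 'ababb')

[0, 0, 1, 2, 0, 0, 0, 0, 0, 1, 2, 3, 1, 2, 3, 4, 3, 4, 3, 1, 2, 3, 4, 5]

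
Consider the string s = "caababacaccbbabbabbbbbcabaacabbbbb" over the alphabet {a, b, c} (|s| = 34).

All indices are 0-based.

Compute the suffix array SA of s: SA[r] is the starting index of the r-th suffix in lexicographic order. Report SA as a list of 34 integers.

rank | idx | suffix
   0 |   1 | aababacaccbbabbabbbbbcabaacabbbbb
   1 |  25 | aacabbbbb
   2 |  23 | abaacabbbbb
   3 |   2 | ababacaccbbabbabbbbbcabaacabbbbb
   4 |   4 | abacaccbbabbabbbbbcabaacabbbbb
   5 |  13 | abbabbbbbcabaacabbbbb
   6 |  28 | abbbbb
   7 |  16 | abbbbbcabaacabbbbb
   8 |  26 | acabbbbb
   9 |   6 | acaccbbabbabbbbbcabaacabbbbb
  10 |   8 | accbbabbabbbbbcabaacabbbbb
  11 |  33 | b
  12 |  24 | baacabbbbb
  13 |   3 | babacaccbbabbabbbbbcabaacabbbbb
  14 |  12 | babbabbbbbcabaacabbbbb
  15 |  15 | babbbbbcabaacabbbbb
  16 |   5 | bacaccbbabbabbbbbcabaacabbbbb
  17 |  32 | bb
  18 |  11 | bbabbabbbbbcabaacabbbbb
  19 |  14 | bbabbbbbcabaacabbbbb
  20 |  31 | bbb
  21 |  30 | bbbb
  22 |  29 | bbbbb
  23 |  17 | bbbbbcabaacabbbbb
  24 |  18 | bbbbcabaacabbbbb
  25 |  19 | bbbcabaacabbbbb
  26 |  20 | bbcabaacabbbbb
  27 |  21 | bcabaacabbbbb
  28 |   0 | caababacaccbbabbabbbbbcabaacabbbbb
  29 |  22 | cabaacabbbbb
  30 |  27 | cabbbbb
  31 |   7 | caccbbabbabbbbbcabaacabbbbb
  32 |  10 | cbbabbabbbbbcabaacabbbbb
  33 |   9 | ccbbabbabbbbbcabaacabbbbb

[1, 25, 23, 2, 4, 13, 28, 16, 26, 6, 8, 33, 24, 3, 12, 15, 5, 32, 11, 14, 31, 30, 29, 17, 18, 19, 20, 21, 0, 22, 27, 7, 10, 9]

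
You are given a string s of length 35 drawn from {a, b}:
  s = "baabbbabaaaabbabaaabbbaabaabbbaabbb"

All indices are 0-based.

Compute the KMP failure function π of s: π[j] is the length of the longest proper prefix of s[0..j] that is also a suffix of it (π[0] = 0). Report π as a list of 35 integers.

π[0] = 0
j=1 s[j]='a': π[1]=0 (border '')
j=2 s[j]='a': π[2]=0 (border '')
j=3 s[j]='b': π[3]=1 (border 'b')
j=4 s[j]='b': k: 1→0; π[4]=1 (border 'b')
j=5 s[j]='b': k: 1→0; π[5]=1 (border 'b')
j=6 s[j]='a': π[6]=2 (border 'ba')
j=7 s[j]='b': k: 2→0; π[7]=1 (border 'b')
j=8 s[j]='a': π[8]=2 (border 'ba')
j=9 s[j]='a': π[9]=3 (border 'baa')
j=10 s[j]='a': k: 3→0; π[10]=0 (border '')
j=11 s[j]='a': π[11]=0 (border '')
j=12 s[j]='b': π[12]=1 (border 'b')
j=13 s[j]='b': k: 1→0; π[13]=1 (border 'b')
j=14 s[j]='a': π[14]=2 (border 'ba')
j=15 s[j]='b': k: 2→0; π[15]=1 (border 'b')
j=16 s[j]='a': π[16]=2 (border 'ba')
j=17 s[j]='a': π[17]=3 (border 'baa')
j=18 s[j]='a': k: 3→0; π[18]=0 (border '')
j=19 s[j]='b': π[19]=1 (border 'b')
j=20 s[j]='b': k: 1→0; π[20]=1 (border 'b')
j=21 s[j]='b': k: 1→0; π[21]=1 (border 'b')
j=22 s[j]='a': π[22]=2 (border 'ba')
j=23 s[j]='a': π[23]=3 (border 'baa')
j=24 s[j]='b': π[24]=4 (border 'baab')
j=25 s[j]='a': k: 4→1; π[25]=2 (border 'ba')
j=26 s[j]='a': π[26]=3 (border 'baa')
j=27 s[j]='b': π[27]=4 (border 'baab')
j=28 s[j]='b': π[28]=5 (border 'baabb')
j=29 s[j]='b': π[29]=6 (border 'baabbb')
j=30 s[j]='a': π[30]=7 (border 'baabbba')
j=31 s[j]='a': k: 7→2; π[31]=3 (border 'baa')
j=32 s[j]='b': π[32]=4 (border 'baab')
j=33 s[j]='b': π[33]=5 (border 'baabb')
j=34 s[j]='b': π[34]=6 (border 'baabbb')

[0, 0, 0, 1, 1, 1, 2, 1, 2, 3, 0, 0, 1, 1, 2, 1, 2, 3, 0, 1, 1, 1, 2, 3, 4, 2, 3, 4, 5, 6, 7, 3, 4, 5, 6]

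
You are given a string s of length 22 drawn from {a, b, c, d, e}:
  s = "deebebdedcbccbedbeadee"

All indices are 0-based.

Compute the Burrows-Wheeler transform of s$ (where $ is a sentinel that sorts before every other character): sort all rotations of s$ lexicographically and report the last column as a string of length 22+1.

rank  rotation                 last
    0  $deebebdedcbccbedbeadee  e
    1  adee$deebebdedcbccbedbe  e
    2  bccbedbeadee$deebebdedc  c
    3  bdedcbccbedbeadee$deebe  e
    4  beadee$deebebdedcbccbed  d
    5  bebdedcbccbedbeadee$dee  e
    6  bedbeadee$deebebdedcbcc  c
    7  cbccbedbeadee$deebebded  d
    8  cbedbeadee$deebebdedcbc  c
    9  ccbedbeadee$deebebdedcb  b
   10  dbeadee$deebebdedcbccbe  e
   11  dcbccbedbeadee$deebebde  e
   12  dedcbccbedbeadee$deebeb  b
   13  dee$deebebdedcbccbedbea  a
   14  deebebdedcbccbedbeadee$  $
   15  e$deebebdedcbccbedbeade  e
   16  eadee$deebebdedcbccbedb  b
   17  ebdedcbccbedbeadee$deeb  b
   18  ebebdedcbccbedbeadee$de  e
   19  edbeadee$deebebdedcbccb  b
   20  edcbccbedbeadee$deebebd  d
   21  ee$deebebdedcbccbedbead  d
   22  eebebdedcbccbedbeadee$d  d

eecedecdcbeeba$ebbebddd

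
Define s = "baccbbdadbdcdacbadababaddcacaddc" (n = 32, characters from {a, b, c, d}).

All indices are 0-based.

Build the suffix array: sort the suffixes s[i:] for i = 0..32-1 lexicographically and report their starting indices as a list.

rank→(start, suffix):
  0 → (18, 'ababaddcacaddc')
  1 → (20, 'abaddcacaddc')
  2 → (26, 'acaddc')
  3 → (13, 'acbadababaddcacaddc')
  4 → (1, 'accbbdadbdcdacbadababaddcacaddc')
  5 → (16, 'adababaddcacaddc')
  6 → (7, 'adbdcdacbadababaddcacaddc')
  7 → (28, 'addc')
  8 → (22, 'addcacaddc')
  9 → (19, 'babaddcacaddc')
  10 → (0, 'baccbbdadbdcdacbadababaddcacaddc')
  11 → (15, 'badababaddcacaddc')
  12 → (21, 'baddcacaddc')
  13 → (4, 'bbdadbdcdacbadababaddcacaddc')
  14 → (5, 'bdadbdcdacbadababaddcacaddc')
  15 → (9, 'bdcdacbadababaddcacaddc')
  16 → (31, 'c')
  17 → (25, 'cacaddc')
  18 → (27, 'caddc')
  19 → (14, 'cbadababaddcacaddc')
  20 → (3, 'cbbdadbdcdacbadababaddcacaddc')
  21 → (2, 'ccbbdadbdcdacbadababaddcacaddc')
  22 → (11, 'cdacbadababaddcacaddc')
  23 → (17, 'dababaddcacaddc')
  24 → (12, 'dacbadababaddcacaddc')
  25 → (6, 'dadbdcdacbadababaddcacaddc')
  26 → (8, 'dbdcdacbadababaddcacaddc')
  27 → (30, 'dc')
  28 → (24, 'dcacaddc')
  29 → (10, 'dcdacbadababaddcacaddc')
  30 → (29, 'ddc')
  31 → (23, 'ddcacaddc')

[18, 20, 26, 13, 1, 16, 7, 28, 22, 19, 0, 15, 21, 4, 5, 9, 31, 25, 27, 14, 3, 2, 11, 17, 12, 6, 8, 30, 24, 10, 29, 23]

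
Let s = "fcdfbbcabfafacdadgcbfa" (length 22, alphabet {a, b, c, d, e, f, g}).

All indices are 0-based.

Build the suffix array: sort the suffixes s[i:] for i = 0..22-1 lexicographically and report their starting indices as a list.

rank→(start, suffix):
  0 → (21, 'a')
  1 → (7, 'abfafacdadgcbfa')
  2 → (12, 'acdadgcbfa')
  3 → (15, 'adgcbfa')
  4 → (10, 'afacdadgcbfa')
  5 → (4, 'bbcabfafacdadgcbfa')
  6 → (5, 'bcabfafacdadgcbfa')
  7 → (19, 'bfa')
  8 → (8, 'bfafacdadgcbfa')
  9 → (6, 'cabfafacdadgcbfa')
  10 → (18, 'cbfa')
  11 → (13, 'cdadgcbfa')
  12 → (1, 'cdfbbcabfafacdadgcbfa')
  13 → (14, 'dadgcbfa')
  14 → (2, 'dfbbcabfafacdadgcbfa')
  15 → (16, 'dgcbfa')
  16 → (20, 'fa')
  17 → (11, 'facdadgcbfa')
  18 → (9, 'fafacdadgcbfa')
  19 → (3, 'fbbcabfafacdadgcbfa')
  20 → (0, 'fcdfbbcabfafacdadgcbfa')
  21 → (17, 'gcbfa')

[21, 7, 12, 15, 10, 4, 5, 19, 8, 6, 18, 13, 1, 14, 2, 16, 20, 11, 9, 3, 0, 17]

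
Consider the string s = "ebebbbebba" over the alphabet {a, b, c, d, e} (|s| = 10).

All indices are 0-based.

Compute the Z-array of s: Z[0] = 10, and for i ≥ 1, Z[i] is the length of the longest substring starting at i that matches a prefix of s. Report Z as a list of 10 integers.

Z[0]=10
i=1: fresh scan; Z[1]=0
i=2: fresh scan; Z[2]=2 grow→box=[2,4)
i=3: min(r-i=1, Z[1]=0)=0; Z[3]=0
i=4: fresh scan; Z[4]=0
i=5: fresh scan; Z[5]=0
i=6: fresh scan; Z[6]=2 grow→box=[6,8)
i=7: min(r-i=1, Z[1]=0)=0; Z[7]=0
i=8: fresh scan; Z[8]=0
i=9: fresh scan; Z[9]=0

[10, 0, 2, 0, 0, 0, 2, 0, 0, 0]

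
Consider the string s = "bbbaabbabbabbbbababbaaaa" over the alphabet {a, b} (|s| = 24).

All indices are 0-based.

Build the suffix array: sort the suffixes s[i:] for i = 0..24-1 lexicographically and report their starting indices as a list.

rank→(start, suffix):
  0 → (23, 'a')
  1 → (22, 'aa')
  2 → (21, 'aaa')
  3 → (20, 'aaaa')
  4 → (3, 'aabbabbabbbbababbaaaa')
  5 → (15, 'ababbaaaa')
  6 → (17, 'abbaaaa')
  7 → (4, 'abbabbabbbbababbaaaa')
  8 → (7, 'abbabbbbababbaaaa')
  9 → (10, 'abbbbababbaaaa')
  10 → (19, 'baaaa')
  11 → (2, 'baabbabbabbbbababbaaaa')
  12 → (14, 'bababbaaaa')
  13 → (16, 'babbaaaa')
  14 → (6, 'babbabbbbababbaaaa')
  15 → (9, 'babbbbababbaaaa')
  16 → (18, 'bbaaaa')
  17 → (1, 'bbaabbabbabbbbababbaaaa')
  18 → (13, 'bbababbaaaa')
  19 → (5, 'bbabbabbbbababbaaaa')
  20 → (8, 'bbabbbbababbaaaa')
  21 → (0, 'bbbaabbabbabbbbababbaaaa')
  22 → (12, 'bbbababbaaaa')
  23 → (11, 'bbbbababbaaaa')

[23, 22, 21, 20, 3, 15, 17, 4, 7, 10, 19, 2, 14, 16, 6, 9, 18, 1, 13, 5, 8, 0, 12, 11]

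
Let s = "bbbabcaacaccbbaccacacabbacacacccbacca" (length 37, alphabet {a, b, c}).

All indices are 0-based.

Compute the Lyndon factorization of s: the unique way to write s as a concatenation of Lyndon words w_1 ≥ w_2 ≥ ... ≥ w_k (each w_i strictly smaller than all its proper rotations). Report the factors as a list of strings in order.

emit factor 1: 'b' (i=0, period=1)
emit factor 2: 'b' (i=1, period=1)
emit factor 3: 'b' (i=2, period=1)
emit factor 4: 'abc' (i=3, period=3)
emit factor 5: 'aacaccbbaccacacabbacacacccbacc' (i=6, period=30)
emit factor 6: 'a' (i=36, period=1)

["b", "b", "b", "abc", "aacaccbbaccacacabbacacacccbacc", "a"]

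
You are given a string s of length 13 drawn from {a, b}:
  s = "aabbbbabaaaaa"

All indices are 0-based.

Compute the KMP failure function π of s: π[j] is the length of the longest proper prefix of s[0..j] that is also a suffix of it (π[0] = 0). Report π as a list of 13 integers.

π[0] = 0
j=1 s[j]='a': π[1]=1 (border 'a')
j=2 s[j]='b': k: 1→0; π[2]=0 (border '')
j=3 s[j]='b': π[3]=0 (border '')
j=4 s[j]='b': π[4]=0 (border '')
j=5 s[j]='b': π[5]=0 (border '')
j=6 s[j]='a': π[6]=1 (border 'a')
j=7 s[j]='b': k: 1→0; π[7]=0 (border '')
j=8 s[j]='a': π[8]=1 (border 'a')
j=9 s[j]='a': π[9]=2 (border 'aa')
j=10 s[j]='a': k: 2→1; π[10]=2 (border 'aa')
j=11 s[j]='a': k: 2→1; π[11]=2 (border 'aa')
j=12 s[j]='a': k: 2→1; π[12]=2 (border 'aa')

[0, 1, 0, 0, 0, 0, 1, 0, 1, 2, 2, 2, 2]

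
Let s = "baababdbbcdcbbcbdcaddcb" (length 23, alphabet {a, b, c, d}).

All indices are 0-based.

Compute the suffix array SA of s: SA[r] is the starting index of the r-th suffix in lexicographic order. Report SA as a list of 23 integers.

rank→(start, suffix):
  0 → (1, 'aababdbbcdcbbcbdcaddcb')
  1 → (2, 'ababdbbcdcbbcbdcaddcb')
  2 → (4, 'abdbbcdcbbcbdcaddcb')
  3 → (18, 'addcb')
  4 → (22, 'b')
  5 → (0, 'baababdbbcdcbbcbdcaddcb')
  6 → (3, 'babdbbcdcbbcbdcaddcb')
  7 → (12, 'bbcbdcaddcb')
  8 → (7, 'bbcdcbbcbdcaddcb')
  9 → (13, 'bcbdcaddcb')
  10 → (8, 'bcdcbbcbdcaddcb')
  11 → (5, 'bdbbcdcbbcbdcaddcb')
  12 → (15, 'bdcaddcb')
  13 → (17, 'caddcb')
  14 → (21, 'cb')
  15 → (11, 'cbbcbdcaddcb')
  16 → (14, 'cbdcaddcb')
  17 → (9, 'cdcbbcbdcaddcb')
  18 → (6, 'dbbcdcbbcbdcaddcb')
  19 → (16, 'dcaddcb')
  20 → (20, 'dcb')
  21 → (10, 'dcbbcbdcaddcb')
  22 → (19, 'ddcb')

[1, 2, 4, 18, 22, 0, 3, 12, 7, 13, 8, 5, 15, 17, 21, 11, 14, 9, 6, 16, 20, 10, 19]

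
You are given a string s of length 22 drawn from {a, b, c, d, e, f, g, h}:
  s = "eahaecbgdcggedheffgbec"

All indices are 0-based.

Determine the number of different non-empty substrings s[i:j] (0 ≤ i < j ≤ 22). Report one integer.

rank→(start, suffix):
  0 → (3, 'aecbgdcggedheffgbec')
  1 → (1, 'ahaecbgdcggedheffgbec')
  2 → (19, 'bec')
  3 → (6, 'bgdcggedheffgbec')
  4 → (21, 'c')
  5 → (5, 'cbgdcggedheffgbec')
  6 → (9, 'cggedheffgbec')
  7 → (8, 'dcggedheffgbec')
  8 → (13, 'dheffgbec')
  9 → (0, 'eahaecbgdcggedheffgbec')
  10 → (20, 'ec')
  11 → (4, 'ecbgdcggedheffgbec')
  12 → (12, 'edheffgbec')
  13 → (15, 'effgbec')
  14 → (16, 'ffgbec')
  15 → (17, 'fgbec')
  16 → (18, 'gbec')
  17 → (7, 'gdcggedheffgbec')
  18 → (11, 'gedheffgbec')
  19 → (10, 'ggedheffgbec')
  20 → (2, 'haecbgdcggedheffgbec')
  21 → (14, 'heffgbec')

SA = [3, 1, 19, 6, 21, 5, 9, 8, 13, 0, 20, 4, 12, 15, 16, 17, 18, 7, 11, 10, 2, 14]
rank  pair      lcp
   1  s[3:],s[1:]  1  'a'
   2  s[1:],s[19:]  0  ''
   3  s[19:],s[6:]  1  'b'
   4  s[6:],s[21:]  0  ''
   5  s[21:],s[5:]  1  'c'
   6  s[5:],s[9:]  1  'c'
   7  s[9:],s[8:]  0  ''
   8  s[8:],s[13:]  1  'd'
   9  s[13:],s[0:]  0  ''
  10  s[0:],s[20:]  1  'e'
  11  s[20:],s[4:]  2  'ec'
  12  s[4:],s[12:]  1  'e'
  13  s[12:],s[15:]  1  'e'
  14  s[15:],s[16:]  0  ''
  15  s[16:],s[17:]  1  'f'
  16  s[17:],s[18:]  0  ''
  17  s[18:],s[7:]  1  'g'
  18  s[7:],s[11:]  1  'g'
  19  s[11:],s[10:]  1  'g'
  20  s[10:],s[2:]  0  ''
  21  s[2:],s[14:]  1  'h'

n(n+1)/2 = 22·23/2 = 253
Σ LCP = 0 + 1 + 0 + 1 + 0 + 1 + 1 + 0 + 1 + 0 + 1 + 2 + 1 + 1 + 0 + 1 + 0 + 1 + 1 + 1 + 0 + 1 = 15
distinct = 253 − 15 = 238

238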